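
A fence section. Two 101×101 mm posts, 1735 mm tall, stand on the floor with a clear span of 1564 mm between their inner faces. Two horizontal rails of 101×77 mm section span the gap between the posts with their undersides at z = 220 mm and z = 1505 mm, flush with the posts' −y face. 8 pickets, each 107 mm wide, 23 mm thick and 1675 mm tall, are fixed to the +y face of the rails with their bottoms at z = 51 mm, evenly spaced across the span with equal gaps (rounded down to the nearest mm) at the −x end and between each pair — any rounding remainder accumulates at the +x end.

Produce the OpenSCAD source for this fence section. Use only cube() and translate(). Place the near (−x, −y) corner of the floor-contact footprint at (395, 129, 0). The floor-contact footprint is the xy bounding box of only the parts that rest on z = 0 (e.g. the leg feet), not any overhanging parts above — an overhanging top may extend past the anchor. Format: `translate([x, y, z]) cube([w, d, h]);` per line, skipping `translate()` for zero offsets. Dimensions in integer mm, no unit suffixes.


translate([395, 129, 0]) cube([101, 101, 1735]);
translate([2060, 129, 0]) cube([101, 101, 1735]);
translate([496, 129, 220]) cube([1564, 101, 77]);
translate([496, 129, 1505]) cube([1564, 101, 77]);
translate([574, 230, 51]) cube([107, 23, 1675]);
translate([759, 230, 51]) cube([107, 23, 1675]);
translate([944, 230, 51]) cube([107, 23, 1675]);
translate([1129, 230, 51]) cube([107, 23, 1675]);
translate([1314, 230, 51]) cube([107, 23, 1675]);
translate([1499, 230, 51]) cube([107, 23, 1675]);
translate([1684, 230, 51]) cube([107, 23, 1675]);
translate([1869, 230, 51]) cube([107, 23, 1675]);


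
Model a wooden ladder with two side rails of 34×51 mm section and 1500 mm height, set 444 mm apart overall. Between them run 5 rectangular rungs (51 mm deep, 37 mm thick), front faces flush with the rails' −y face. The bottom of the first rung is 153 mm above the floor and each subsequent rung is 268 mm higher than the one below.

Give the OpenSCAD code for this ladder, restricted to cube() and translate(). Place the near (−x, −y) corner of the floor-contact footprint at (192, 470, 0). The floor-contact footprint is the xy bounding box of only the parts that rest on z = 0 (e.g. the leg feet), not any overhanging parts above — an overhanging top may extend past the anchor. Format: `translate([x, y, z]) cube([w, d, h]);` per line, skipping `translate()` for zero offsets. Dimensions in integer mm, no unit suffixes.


translate([192, 470, 0]) cube([34, 51, 1500]);
translate([602, 470, 0]) cube([34, 51, 1500]);
translate([226, 470, 153]) cube([376, 51, 37]);
translate([226, 470, 421]) cube([376, 51, 37]);
translate([226, 470, 689]) cube([376, 51, 37]);
translate([226, 470, 957]) cube([376, 51, 37]);
translate([226, 470, 1225]) cube([376, 51, 37]);


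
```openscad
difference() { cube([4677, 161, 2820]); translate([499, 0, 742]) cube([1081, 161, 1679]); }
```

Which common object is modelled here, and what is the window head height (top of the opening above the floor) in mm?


A wall with a window opening. The window head height is 2421 mm.

A wall with a rectangular opening subtracted — a window. Sill at z = 742, opening 1679 mm tall, so the head is at 742 + 1679 = 2421 mm.


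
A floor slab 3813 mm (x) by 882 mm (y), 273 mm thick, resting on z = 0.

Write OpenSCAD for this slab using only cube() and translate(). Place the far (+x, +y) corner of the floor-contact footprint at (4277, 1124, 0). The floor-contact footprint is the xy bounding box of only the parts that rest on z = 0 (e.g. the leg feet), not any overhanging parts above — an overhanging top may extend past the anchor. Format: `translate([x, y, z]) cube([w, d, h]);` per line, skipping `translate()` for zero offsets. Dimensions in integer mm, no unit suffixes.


translate([464, 242, 0]) cube([3813, 882, 273]);


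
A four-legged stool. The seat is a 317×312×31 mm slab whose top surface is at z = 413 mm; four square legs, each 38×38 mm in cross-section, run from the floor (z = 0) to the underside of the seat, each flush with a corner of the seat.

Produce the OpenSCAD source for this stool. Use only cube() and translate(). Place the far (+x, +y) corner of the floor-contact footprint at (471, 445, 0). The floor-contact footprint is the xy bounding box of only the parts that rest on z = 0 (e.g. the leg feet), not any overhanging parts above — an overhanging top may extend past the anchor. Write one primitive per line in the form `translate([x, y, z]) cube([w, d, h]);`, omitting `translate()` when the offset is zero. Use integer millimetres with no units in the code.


translate([154, 133, 382]) cube([317, 312, 31]);
translate([154, 133, 0]) cube([38, 38, 382]);
translate([433, 133, 0]) cube([38, 38, 382]);
translate([154, 407, 0]) cube([38, 38, 382]);
translate([433, 407, 0]) cube([38, 38, 382]);


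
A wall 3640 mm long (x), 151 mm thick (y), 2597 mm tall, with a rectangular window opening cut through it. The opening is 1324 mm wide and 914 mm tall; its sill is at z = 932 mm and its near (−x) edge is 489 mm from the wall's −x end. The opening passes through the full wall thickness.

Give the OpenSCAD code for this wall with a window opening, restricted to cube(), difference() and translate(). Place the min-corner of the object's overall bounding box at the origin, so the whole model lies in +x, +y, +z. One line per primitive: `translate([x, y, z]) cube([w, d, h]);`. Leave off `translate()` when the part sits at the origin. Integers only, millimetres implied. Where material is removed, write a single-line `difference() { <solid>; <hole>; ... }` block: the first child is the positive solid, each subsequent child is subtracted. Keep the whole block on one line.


difference() { cube([3640, 151, 2597]); translate([489, 0, 932]) cube([1324, 151, 914]); }


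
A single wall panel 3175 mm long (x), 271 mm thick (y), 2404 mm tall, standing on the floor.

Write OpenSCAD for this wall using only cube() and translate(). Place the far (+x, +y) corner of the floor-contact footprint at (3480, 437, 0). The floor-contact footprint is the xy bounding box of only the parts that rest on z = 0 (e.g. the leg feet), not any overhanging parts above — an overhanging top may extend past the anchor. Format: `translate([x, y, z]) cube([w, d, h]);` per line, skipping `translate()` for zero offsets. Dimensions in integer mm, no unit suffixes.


translate([305, 166, 0]) cube([3175, 271, 2404]);


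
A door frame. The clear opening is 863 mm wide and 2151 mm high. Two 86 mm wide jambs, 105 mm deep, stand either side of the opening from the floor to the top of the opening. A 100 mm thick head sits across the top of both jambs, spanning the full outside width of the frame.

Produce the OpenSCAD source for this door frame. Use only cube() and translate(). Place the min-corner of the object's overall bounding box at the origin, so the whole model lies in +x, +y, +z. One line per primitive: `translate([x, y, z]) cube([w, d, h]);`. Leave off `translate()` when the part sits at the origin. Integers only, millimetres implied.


cube([86, 105, 2151]);
translate([949, 0, 0]) cube([86, 105, 2151]);
translate([0, 0, 2151]) cube([1035, 105, 100]);


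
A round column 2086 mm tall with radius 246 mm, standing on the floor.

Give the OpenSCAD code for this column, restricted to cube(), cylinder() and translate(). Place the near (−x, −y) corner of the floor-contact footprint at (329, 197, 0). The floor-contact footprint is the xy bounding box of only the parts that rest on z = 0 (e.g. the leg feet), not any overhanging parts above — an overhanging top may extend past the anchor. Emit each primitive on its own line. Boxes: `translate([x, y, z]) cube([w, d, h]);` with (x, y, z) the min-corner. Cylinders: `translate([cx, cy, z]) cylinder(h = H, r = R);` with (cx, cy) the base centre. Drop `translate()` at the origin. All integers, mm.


translate([575, 443, 0]) cylinder(h = 2086, r = 246);


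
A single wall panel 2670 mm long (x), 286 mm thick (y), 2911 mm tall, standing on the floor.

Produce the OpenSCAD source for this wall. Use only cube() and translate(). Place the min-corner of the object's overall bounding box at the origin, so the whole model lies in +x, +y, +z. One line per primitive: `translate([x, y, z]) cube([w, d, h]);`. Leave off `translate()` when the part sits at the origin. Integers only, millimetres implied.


cube([2670, 286, 2911]);


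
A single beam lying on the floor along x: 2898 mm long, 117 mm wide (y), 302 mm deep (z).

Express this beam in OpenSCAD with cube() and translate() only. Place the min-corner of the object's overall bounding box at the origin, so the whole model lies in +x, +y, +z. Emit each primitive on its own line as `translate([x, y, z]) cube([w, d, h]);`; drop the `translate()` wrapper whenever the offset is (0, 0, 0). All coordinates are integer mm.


cube([2898, 117, 302]);


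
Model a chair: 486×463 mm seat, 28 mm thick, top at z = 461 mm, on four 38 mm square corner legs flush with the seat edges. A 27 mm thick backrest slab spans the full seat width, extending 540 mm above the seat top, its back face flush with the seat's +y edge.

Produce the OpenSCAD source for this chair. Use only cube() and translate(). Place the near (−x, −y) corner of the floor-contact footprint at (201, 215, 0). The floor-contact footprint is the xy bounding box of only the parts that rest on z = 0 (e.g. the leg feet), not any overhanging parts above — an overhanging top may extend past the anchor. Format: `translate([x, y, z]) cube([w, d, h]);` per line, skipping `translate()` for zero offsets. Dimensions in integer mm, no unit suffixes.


translate([201, 215, 433]) cube([486, 463, 28]);
translate([201, 215, 0]) cube([38, 38, 433]);
translate([649, 215, 0]) cube([38, 38, 433]);
translate([201, 640, 0]) cube([38, 38, 433]);
translate([649, 640, 0]) cube([38, 38, 433]);
translate([201, 651, 461]) cube([486, 27, 540]);


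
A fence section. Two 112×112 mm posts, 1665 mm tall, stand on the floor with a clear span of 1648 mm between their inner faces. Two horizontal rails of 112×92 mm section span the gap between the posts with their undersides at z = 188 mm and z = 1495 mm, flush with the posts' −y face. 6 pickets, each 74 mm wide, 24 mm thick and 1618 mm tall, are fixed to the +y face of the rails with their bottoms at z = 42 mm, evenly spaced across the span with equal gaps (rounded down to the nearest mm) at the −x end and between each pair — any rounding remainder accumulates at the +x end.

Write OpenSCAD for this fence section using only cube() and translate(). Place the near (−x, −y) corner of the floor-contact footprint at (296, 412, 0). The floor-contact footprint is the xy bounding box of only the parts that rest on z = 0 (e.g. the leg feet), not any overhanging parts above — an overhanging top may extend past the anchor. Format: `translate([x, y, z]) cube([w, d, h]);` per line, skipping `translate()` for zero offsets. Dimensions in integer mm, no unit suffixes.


translate([296, 412, 0]) cube([112, 112, 1665]);
translate([2056, 412, 0]) cube([112, 112, 1665]);
translate([408, 412, 188]) cube([1648, 112, 92]);
translate([408, 412, 1495]) cube([1648, 112, 92]);
translate([580, 524, 42]) cube([74, 24, 1618]);
translate([826, 524, 42]) cube([74, 24, 1618]);
translate([1072, 524, 42]) cube([74, 24, 1618]);
translate([1318, 524, 42]) cube([74, 24, 1618]);
translate([1564, 524, 42]) cube([74, 24, 1618]);
translate([1810, 524, 42]) cube([74, 24, 1618]);


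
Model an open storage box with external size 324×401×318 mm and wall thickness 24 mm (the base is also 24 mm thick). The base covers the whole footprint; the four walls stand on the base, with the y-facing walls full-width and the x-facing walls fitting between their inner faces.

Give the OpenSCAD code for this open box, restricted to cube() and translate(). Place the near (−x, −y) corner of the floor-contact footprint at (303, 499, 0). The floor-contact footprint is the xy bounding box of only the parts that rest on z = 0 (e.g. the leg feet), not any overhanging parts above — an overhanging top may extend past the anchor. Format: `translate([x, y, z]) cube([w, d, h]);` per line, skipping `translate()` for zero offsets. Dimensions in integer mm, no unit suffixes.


translate([303, 499, 0]) cube([324, 401, 24]);
translate([303, 499, 24]) cube([324, 24, 294]);
translate([303, 876, 24]) cube([324, 24, 294]);
translate([303, 523, 24]) cube([24, 353, 294]);
translate([603, 523, 24]) cube([24, 353, 294]);


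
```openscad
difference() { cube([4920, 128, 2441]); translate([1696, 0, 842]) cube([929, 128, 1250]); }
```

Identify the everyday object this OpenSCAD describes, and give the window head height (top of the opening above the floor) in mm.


A wall with a window opening. The window head height is 2092 mm.

A wall with a rectangular opening subtracted — a window. Sill at z = 842, opening 1250 mm tall, so the head is at 842 + 1250 = 2092 mm.


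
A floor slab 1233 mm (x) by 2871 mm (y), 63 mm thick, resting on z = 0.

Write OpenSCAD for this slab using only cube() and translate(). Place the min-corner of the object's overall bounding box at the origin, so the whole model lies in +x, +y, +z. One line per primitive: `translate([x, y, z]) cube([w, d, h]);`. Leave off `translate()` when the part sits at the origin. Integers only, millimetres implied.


cube([1233, 2871, 63]);


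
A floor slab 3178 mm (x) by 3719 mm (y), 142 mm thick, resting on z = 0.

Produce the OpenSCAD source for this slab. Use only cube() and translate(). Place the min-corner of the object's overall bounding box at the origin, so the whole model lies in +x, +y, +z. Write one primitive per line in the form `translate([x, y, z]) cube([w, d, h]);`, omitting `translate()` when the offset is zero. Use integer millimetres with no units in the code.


cube([3178, 3719, 142]);


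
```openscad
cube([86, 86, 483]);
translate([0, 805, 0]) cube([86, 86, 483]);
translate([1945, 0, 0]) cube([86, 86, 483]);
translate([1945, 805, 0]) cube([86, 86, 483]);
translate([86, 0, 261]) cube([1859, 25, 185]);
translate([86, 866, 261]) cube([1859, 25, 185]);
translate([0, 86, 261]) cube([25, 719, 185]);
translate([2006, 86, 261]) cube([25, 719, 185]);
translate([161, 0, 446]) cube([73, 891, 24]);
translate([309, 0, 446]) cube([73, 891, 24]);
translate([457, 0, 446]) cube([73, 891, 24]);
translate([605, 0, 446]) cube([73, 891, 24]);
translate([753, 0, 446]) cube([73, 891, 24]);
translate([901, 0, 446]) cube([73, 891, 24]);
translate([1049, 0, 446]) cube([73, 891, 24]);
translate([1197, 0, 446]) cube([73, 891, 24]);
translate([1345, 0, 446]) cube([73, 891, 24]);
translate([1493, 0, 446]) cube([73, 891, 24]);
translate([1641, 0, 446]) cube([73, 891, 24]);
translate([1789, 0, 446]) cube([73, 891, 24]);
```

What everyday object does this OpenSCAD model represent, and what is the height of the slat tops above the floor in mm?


A bed frame. The slat-top height is 470 mm.

Four posts, four rails, and a row of slats — a bed frame. Slats sit on the rails at z = 261 + 185 = 446; with slat thickness 24, the top is 470 mm.


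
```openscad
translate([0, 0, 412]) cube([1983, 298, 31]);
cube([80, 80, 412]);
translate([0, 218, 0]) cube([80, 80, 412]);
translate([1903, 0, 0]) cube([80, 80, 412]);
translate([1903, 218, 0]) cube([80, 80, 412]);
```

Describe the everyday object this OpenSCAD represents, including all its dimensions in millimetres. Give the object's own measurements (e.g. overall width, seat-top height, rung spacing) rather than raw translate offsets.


A bench: a 1983×298 mm seat slab, 31 mm thick, top at z = 443 mm, on four 80×80 mm square legs flush with the seat corners and standing on z = 0.


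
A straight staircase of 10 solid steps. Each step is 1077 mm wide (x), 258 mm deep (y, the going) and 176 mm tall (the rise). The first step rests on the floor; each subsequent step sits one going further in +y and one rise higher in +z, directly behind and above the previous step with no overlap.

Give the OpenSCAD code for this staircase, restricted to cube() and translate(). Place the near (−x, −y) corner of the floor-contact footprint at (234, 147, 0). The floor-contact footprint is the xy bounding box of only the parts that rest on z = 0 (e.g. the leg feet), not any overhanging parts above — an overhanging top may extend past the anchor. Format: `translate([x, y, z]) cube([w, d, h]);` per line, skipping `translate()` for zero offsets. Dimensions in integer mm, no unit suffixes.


translate([234, 147, 0]) cube([1077, 258, 176]);
translate([234, 405, 176]) cube([1077, 258, 176]);
translate([234, 663, 352]) cube([1077, 258, 176]);
translate([234, 921, 528]) cube([1077, 258, 176]);
translate([234, 1179, 704]) cube([1077, 258, 176]);
translate([234, 1437, 880]) cube([1077, 258, 176]);
translate([234, 1695, 1056]) cube([1077, 258, 176]);
translate([234, 1953, 1232]) cube([1077, 258, 176]);
translate([234, 2211, 1408]) cube([1077, 258, 176]);
translate([234, 2469, 1584]) cube([1077, 258, 176]);


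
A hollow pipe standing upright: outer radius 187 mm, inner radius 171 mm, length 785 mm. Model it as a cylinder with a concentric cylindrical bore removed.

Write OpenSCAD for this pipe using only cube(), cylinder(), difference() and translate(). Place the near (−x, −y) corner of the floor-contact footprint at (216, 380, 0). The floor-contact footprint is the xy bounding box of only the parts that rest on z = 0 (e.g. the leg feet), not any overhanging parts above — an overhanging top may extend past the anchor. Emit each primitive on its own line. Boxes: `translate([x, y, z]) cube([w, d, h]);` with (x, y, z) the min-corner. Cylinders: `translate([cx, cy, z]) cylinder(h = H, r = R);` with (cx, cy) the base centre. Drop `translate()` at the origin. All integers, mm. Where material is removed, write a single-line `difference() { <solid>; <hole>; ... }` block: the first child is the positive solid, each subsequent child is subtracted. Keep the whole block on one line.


difference() { translate([403, 567, 0]) cylinder(h = 785, r = 187); translate([403, 567, 0]) cylinder(h = 785, r = 171); }


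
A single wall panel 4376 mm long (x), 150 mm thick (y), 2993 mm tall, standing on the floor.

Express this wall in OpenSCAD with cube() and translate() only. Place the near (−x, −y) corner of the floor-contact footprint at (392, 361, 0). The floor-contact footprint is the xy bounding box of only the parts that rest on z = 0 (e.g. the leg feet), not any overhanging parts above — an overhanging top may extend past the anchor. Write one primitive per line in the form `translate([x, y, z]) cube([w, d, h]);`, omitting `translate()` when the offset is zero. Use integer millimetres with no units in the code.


translate([392, 361, 0]) cube([4376, 150, 2993]);


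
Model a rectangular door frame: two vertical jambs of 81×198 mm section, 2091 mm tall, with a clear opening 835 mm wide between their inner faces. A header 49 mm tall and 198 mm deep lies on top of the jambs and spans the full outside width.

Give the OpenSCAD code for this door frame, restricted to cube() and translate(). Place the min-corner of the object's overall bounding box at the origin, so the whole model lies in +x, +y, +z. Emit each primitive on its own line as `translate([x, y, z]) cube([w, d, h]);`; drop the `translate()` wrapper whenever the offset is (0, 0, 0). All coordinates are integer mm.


cube([81, 198, 2091]);
translate([916, 0, 0]) cube([81, 198, 2091]);
translate([0, 0, 2091]) cube([997, 198, 49]);


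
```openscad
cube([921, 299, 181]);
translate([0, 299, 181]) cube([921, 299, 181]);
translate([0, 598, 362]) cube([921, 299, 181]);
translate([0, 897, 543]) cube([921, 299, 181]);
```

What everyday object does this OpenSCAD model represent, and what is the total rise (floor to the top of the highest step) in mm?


A staircase. The total rise is 724 mm.

4 identical blocks, each offset up and back from the previous — a staircase. Each step is 181 mm tall and there are 4 of them, so the total rise is 4 × 181 = 724 mm.


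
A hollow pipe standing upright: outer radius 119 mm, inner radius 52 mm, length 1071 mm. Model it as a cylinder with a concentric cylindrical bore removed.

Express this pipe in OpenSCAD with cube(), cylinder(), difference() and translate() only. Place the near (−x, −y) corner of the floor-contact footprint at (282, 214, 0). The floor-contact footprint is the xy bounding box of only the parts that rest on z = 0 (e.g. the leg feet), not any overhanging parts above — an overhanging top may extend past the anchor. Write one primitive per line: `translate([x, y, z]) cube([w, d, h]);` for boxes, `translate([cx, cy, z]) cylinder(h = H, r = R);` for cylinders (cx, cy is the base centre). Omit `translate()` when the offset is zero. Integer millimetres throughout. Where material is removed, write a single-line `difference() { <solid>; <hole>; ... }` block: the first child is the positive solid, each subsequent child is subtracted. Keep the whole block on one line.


difference() { translate([401, 333, 0]) cylinder(h = 1071, r = 119); translate([401, 333, 0]) cylinder(h = 1071, r = 52); }


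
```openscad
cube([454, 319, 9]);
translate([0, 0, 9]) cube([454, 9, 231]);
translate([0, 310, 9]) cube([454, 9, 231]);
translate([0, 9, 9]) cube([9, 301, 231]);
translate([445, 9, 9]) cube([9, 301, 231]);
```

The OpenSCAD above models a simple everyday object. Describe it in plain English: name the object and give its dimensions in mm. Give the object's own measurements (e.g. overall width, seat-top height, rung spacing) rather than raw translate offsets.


An open-topped rectangular box: outside dimensions 454×319×240 mm, with a uniform wall and base thickness of 9 mm. The base is a full 454×319 slab on the floor; four walls sit on top of the base. The front and back walls (the −y and +y sides) span the full width; the two side walls fit between them.


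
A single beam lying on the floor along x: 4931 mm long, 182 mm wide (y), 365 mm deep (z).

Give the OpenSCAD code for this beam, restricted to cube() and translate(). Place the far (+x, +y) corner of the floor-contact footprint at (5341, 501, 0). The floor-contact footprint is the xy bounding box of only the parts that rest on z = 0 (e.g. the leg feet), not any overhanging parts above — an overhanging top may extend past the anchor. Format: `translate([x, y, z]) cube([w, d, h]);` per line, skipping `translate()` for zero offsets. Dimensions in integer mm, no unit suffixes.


translate([410, 319, 0]) cube([4931, 182, 365]);


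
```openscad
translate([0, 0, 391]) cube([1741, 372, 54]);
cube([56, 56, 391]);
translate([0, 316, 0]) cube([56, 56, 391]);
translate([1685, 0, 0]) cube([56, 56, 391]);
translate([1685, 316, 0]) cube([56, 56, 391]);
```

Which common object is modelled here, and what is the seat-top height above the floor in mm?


A bench. The seat-top height is 445 mm.

A long slab on four corner posts — a bench. The slab sits at z = 391 with thickness 54, so the top is 391 + 54 = 445 mm.


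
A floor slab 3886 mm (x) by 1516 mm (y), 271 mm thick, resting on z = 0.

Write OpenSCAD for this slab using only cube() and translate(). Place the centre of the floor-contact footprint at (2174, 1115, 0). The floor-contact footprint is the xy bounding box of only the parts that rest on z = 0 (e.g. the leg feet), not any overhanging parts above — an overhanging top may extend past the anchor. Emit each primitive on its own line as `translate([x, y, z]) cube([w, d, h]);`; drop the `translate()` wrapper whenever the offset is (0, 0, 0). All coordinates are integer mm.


translate([231, 357, 0]) cube([3886, 1516, 271]);


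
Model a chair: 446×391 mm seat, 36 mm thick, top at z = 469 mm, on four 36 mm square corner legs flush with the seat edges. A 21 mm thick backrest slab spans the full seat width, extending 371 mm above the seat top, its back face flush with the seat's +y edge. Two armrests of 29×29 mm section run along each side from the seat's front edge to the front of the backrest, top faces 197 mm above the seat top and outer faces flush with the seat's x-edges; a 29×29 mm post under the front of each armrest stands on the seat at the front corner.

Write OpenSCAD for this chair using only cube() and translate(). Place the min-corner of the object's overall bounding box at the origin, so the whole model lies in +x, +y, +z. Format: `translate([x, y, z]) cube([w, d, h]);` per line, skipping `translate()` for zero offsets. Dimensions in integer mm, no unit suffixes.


translate([0, 0, 433]) cube([446, 391, 36]);
cube([36, 36, 433]);
translate([410, 0, 0]) cube([36, 36, 433]);
translate([0, 355, 0]) cube([36, 36, 433]);
translate([410, 355, 0]) cube([36, 36, 433]);
translate([0, 370, 469]) cube([446, 21, 371]);
translate([0, 0, 637]) cube([29, 370, 29]);
translate([417, 0, 637]) cube([29, 370, 29]);
translate([0, 0, 469]) cube([29, 29, 168]);
translate([417, 0, 469]) cube([29, 29, 168]);


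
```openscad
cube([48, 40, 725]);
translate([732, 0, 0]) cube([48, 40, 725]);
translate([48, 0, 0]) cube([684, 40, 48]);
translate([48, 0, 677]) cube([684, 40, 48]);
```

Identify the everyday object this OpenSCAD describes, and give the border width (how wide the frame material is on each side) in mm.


A picture frame. The border width is 48 mm.

Four thin pieces enclosing a rectangular opening — a picture frame. The two full-height stiles are 725 mm tall; the top rail sits at z = 677 and is 48 mm tall, so the border above the opening is 725 − 677 = 48 mm, matching the stile x-width.


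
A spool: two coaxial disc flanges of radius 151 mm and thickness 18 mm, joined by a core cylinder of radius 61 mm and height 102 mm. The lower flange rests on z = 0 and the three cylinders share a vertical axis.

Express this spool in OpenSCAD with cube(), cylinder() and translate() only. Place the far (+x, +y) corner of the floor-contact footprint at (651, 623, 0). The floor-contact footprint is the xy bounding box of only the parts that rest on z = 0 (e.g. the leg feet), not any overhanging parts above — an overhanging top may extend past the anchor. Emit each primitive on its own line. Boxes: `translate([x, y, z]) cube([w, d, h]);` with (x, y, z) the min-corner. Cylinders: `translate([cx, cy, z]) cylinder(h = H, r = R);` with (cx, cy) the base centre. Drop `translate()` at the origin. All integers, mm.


translate([500, 472, 0]) cylinder(h = 18, r = 151);
translate([500, 472, 18]) cylinder(h = 102, r = 61);
translate([500, 472, 120]) cylinder(h = 18, r = 151);


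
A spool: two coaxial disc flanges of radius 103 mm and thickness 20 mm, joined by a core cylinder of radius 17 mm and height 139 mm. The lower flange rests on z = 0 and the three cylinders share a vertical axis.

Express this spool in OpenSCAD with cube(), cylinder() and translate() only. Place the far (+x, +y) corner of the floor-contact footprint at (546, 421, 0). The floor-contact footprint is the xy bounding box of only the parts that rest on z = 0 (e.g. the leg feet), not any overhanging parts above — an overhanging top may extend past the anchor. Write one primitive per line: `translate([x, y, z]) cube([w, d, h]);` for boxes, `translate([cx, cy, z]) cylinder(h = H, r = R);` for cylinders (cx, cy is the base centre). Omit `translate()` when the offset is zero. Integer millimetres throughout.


translate([443, 318, 0]) cylinder(h = 20, r = 103);
translate([443, 318, 20]) cylinder(h = 139, r = 17);
translate([443, 318, 159]) cylinder(h = 20, r = 103);


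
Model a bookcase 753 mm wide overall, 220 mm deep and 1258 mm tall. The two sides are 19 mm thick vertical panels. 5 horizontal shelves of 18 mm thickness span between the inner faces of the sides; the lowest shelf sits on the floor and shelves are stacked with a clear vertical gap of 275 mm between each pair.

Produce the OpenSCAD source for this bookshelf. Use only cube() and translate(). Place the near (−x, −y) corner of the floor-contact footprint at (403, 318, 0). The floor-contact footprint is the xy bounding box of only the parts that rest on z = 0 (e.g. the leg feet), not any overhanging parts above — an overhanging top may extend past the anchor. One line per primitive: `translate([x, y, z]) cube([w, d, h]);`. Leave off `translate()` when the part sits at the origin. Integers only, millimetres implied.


translate([403, 318, 0]) cube([19, 220, 1258]);
translate([1137, 318, 0]) cube([19, 220, 1258]);
translate([422, 318, 0]) cube([715, 220, 18]);
translate([422, 318, 293]) cube([715, 220, 18]);
translate([422, 318, 586]) cube([715, 220, 18]);
translate([422, 318, 879]) cube([715, 220, 18]);
translate([422, 318, 1172]) cube([715, 220, 18]);


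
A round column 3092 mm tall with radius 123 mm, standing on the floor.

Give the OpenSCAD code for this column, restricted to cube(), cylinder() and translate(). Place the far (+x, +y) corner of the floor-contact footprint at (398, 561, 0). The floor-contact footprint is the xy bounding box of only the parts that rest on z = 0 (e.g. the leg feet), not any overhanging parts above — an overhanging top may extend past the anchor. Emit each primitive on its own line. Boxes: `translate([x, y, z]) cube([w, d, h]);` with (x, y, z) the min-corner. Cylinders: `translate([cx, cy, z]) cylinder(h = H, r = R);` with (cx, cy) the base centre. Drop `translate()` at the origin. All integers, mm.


translate([275, 438, 0]) cylinder(h = 3092, r = 123);


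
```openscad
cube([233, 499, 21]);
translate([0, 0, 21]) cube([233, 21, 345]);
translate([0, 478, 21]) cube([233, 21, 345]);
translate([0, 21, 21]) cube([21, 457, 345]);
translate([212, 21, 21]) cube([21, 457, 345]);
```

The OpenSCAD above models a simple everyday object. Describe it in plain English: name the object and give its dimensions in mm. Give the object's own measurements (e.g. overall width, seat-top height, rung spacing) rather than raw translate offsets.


An open-topped rectangular box: outside dimensions 233×499×366 mm, with a uniform wall and base thickness of 21 mm. The base is a full 233×499 slab on the floor; four walls sit on top of the base. The front and back walls (the −y and +y sides) span the full width; the two side walls fit between them.


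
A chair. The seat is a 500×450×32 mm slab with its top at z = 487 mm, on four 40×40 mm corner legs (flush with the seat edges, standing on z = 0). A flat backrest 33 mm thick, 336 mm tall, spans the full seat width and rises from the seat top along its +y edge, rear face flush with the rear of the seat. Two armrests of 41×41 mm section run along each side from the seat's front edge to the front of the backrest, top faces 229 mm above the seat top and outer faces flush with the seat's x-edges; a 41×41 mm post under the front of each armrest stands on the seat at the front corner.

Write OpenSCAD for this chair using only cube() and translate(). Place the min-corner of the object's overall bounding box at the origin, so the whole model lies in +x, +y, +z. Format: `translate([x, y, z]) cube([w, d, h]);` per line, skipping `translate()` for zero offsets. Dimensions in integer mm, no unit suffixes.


translate([0, 0, 455]) cube([500, 450, 32]);
cube([40, 40, 455]);
translate([460, 0, 0]) cube([40, 40, 455]);
translate([0, 410, 0]) cube([40, 40, 455]);
translate([460, 410, 0]) cube([40, 40, 455]);
translate([0, 417, 487]) cube([500, 33, 336]);
translate([0, 0, 675]) cube([41, 417, 41]);
translate([459, 0, 675]) cube([41, 417, 41]);
translate([0, 0, 487]) cube([41, 41, 188]);
translate([459, 0, 487]) cube([41, 41, 188]);


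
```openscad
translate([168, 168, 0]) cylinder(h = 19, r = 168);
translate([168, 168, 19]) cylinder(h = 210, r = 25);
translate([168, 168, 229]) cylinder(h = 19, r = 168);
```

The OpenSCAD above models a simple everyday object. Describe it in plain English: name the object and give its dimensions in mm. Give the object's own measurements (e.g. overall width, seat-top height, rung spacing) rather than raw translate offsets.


A spool: two coaxial disc flanges of radius 168 mm and thickness 19 mm, joined by a core cylinder of radius 25 mm and height 210 mm. The lower flange rests on z = 0 and the three cylinders share a vertical axis.


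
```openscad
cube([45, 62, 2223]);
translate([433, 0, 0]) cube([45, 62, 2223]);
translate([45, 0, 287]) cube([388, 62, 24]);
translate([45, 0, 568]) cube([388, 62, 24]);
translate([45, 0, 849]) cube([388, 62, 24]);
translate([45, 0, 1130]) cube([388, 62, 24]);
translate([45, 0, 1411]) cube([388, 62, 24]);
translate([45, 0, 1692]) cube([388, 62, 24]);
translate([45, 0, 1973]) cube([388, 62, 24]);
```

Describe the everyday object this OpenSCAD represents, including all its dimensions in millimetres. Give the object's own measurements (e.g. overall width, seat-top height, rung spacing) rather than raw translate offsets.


A straight ladder. Two 45×62 mm vertical rails, 2223 mm tall, stand 478 mm apart (outside-to-outside) with their front faces coplanar on the −y side. 7 rungs, each 62 mm deep and 24 mm tall, span between the inner faces of the rails, front faces flush with the rails. The lowest rung's underside is at z = 287 mm and rungs are spaced 281 mm apart (underside to underside).


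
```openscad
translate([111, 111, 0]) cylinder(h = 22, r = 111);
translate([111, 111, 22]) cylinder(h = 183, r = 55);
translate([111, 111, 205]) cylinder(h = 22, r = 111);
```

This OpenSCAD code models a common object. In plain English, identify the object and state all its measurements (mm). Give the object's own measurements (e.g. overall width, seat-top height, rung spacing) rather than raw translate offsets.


A spool: two coaxial disc flanges of radius 111 mm and thickness 22 mm, joined by a core cylinder of radius 55 mm and height 183 mm. The lower flange rests on z = 0 and the three cylinders share a vertical axis.


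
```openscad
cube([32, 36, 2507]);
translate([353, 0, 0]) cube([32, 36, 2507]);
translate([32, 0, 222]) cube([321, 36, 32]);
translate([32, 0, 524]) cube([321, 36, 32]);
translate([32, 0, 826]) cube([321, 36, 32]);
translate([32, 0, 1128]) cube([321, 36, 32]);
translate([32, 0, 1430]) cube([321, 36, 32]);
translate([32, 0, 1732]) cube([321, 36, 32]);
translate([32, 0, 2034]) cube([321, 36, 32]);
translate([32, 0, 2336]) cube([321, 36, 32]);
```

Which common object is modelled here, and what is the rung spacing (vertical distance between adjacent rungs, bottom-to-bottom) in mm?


A ladder. The rung spacing is 302 mm.

Two tall 32×36 posts with 8 short bars between them — a ladder. Adjacent rungs sit at z = 222 and z = 524, so the spacing is 524 − 222 = 302 mm.


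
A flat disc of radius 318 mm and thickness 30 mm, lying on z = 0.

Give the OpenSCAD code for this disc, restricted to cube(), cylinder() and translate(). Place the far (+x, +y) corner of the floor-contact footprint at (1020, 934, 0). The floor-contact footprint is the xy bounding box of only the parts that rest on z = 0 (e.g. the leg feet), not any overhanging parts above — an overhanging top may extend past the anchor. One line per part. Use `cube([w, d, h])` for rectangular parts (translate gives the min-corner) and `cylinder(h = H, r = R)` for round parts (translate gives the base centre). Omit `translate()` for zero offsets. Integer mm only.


translate([702, 616, 0]) cylinder(h = 30, r = 318);


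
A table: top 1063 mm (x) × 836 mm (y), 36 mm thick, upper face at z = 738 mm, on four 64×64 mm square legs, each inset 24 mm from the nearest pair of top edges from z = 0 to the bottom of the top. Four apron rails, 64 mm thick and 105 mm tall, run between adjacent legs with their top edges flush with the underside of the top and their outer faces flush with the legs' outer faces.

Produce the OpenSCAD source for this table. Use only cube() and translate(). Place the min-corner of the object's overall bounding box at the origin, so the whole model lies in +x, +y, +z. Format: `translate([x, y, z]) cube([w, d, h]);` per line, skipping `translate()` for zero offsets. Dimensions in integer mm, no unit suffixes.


translate([0, 0, 702]) cube([1063, 836, 36]);
translate([24, 24, 0]) cube([64, 64, 702]);
translate([975, 24, 0]) cube([64, 64, 702]);
translate([24, 748, 0]) cube([64, 64, 702]);
translate([975, 748, 0]) cube([64, 64, 702]);
translate([88, 24, 597]) cube([887, 64, 105]);
translate([88, 748, 597]) cube([887, 64, 105]);
translate([24, 88, 597]) cube([64, 660, 105]);
translate([975, 88, 597]) cube([64, 660, 105]);


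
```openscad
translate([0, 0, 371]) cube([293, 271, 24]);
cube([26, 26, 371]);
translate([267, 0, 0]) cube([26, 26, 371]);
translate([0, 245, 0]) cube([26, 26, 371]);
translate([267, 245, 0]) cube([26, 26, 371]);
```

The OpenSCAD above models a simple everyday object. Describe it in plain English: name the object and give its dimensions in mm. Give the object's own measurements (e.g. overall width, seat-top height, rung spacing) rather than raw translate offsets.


A simple wooden stool: a rectangular seat 293 mm (x) by 271 mm (y), 24 mm thick, top face at z = 395 mm, on four square legs, each 26×26 mm in cross-section. The legs rest on z = 0, each flush with a corner of the seat.


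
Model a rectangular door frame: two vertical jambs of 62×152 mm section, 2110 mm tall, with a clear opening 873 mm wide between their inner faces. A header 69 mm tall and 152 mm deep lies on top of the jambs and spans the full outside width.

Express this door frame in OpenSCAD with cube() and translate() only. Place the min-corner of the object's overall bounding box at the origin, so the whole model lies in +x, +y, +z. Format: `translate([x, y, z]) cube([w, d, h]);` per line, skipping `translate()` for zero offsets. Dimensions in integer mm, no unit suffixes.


cube([62, 152, 2110]);
translate([935, 0, 0]) cube([62, 152, 2110]);
translate([0, 0, 2110]) cube([997, 152, 69]);


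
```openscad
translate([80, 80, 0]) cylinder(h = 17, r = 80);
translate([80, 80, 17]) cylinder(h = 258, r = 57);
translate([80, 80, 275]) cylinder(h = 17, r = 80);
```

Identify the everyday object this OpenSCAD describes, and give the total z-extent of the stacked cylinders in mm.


A spool. The overall height is 292 mm.

Three coaxial cylinders, large–small–large — a spool. Two 17 mm flanges and a 258 mm core give 17 + 258 + 17 = 292 mm.


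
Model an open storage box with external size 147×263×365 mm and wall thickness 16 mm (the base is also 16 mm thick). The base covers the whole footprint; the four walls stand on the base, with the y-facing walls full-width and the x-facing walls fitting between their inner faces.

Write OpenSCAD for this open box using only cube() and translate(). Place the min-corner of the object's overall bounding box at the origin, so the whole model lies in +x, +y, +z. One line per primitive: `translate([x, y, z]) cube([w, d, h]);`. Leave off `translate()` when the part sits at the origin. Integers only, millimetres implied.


cube([147, 263, 16]);
translate([0, 0, 16]) cube([147, 16, 349]);
translate([0, 247, 16]) cube([147, 16, 349]);
translate([0, 16, 16]) cube([16, 231, 349]);
translate([131, 16, 16]) cube([16, 231, 349]);


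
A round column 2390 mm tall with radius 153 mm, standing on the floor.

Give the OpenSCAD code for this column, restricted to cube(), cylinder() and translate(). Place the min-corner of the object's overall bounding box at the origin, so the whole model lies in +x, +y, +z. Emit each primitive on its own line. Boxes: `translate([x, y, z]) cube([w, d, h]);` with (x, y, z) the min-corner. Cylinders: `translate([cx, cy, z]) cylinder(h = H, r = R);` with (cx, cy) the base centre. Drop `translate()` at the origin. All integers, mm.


translate([153, 153, 0]) cylinder(h = 2390, r = 153);


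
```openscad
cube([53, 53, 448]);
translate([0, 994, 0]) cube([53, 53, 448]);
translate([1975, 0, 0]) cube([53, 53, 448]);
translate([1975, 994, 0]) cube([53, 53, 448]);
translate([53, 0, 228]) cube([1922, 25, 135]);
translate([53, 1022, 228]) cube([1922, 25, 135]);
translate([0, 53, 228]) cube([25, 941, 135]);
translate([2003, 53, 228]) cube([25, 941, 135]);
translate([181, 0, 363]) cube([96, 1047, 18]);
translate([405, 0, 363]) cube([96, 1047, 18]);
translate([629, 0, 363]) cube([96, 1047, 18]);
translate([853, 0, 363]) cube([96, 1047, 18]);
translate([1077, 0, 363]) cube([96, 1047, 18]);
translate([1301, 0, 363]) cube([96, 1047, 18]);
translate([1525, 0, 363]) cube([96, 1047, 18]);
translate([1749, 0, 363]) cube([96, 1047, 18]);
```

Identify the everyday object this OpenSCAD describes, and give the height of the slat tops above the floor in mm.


A bed frame. The slat-top height is 381 mm.

Four posts, four rails, and a row of slats — a bed frame. Slats sit on the rails at z = 228 + 135 = 363; with slat thickness 18, the top is 381 mm.
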